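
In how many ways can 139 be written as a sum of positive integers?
13610949895

p(n) counts ways to write n as a sum of positive integers (order ignored).
Euler's pentagonal recurrence: p(k) = p(k-1) + p(k-2) - p(k-5) - p(k-7) + p(k-12) + p(k-15) - ... (offsets j(3j∓1)/2, signs ++--, p(0)=1, p(<0)=0).
DP table for k = 0..138: p(0)=1, p(1)=1, p(2)=2, p(3)=3, p(4)=5, p(5)=7, p(6)=11, p(7)=15, p(8)=22, p(9)=30, p(10)=42, p(11)=56, p(12)=77, p(13)=101, p(14)=135, p(15)=176, p(16)=231, p(17)=297, p(18)=385, p(19)=490, p(20)=627, p(21)=792, p(22)=1002, p(23)=1255, p(24)=1575, p(25)=1958, p(26)=2436, p(27)=3010, p(28)=3718, p(29)=4565, p(30)=5604, p(31)=6842, p(32)=8349, p(33)=10143, p(34)=12310, p(35)=14883, p(36)=17977, p(37)=21637, p(38)=26015, p(39)=31185, p(40)=37338, p(41)=44583, p(42)=53174, p(43)=63261, p(44)=75175, p(45)=89134, p(46)=105558, p(47)=124754, p(48)=147273, p(49)=173525, p(50)=204226, p(51)=239943, p(52)=281589, p(53)=329931, p(54)=386155, p(55)=451276, p(56)=526823, p(57)=614154, p(58)=715220, p(59)=831820, p(60)=966467, p(61)=1121505, p(62)=1300156, p(63)=1505499, p(64)=1741630, p(65)=2012558, p(66)=2323520, p(67)=2679689, p(68)=3087735, p(69)=3554345, p(70)=4087968, p(71)=4697205, p(72)=5392783, p(73)=6185689, p(74)=7089500, p(75)=8118264, p(76)=9289091, p(77)=10619863, p(78)=12132164, p(79)=13848650, p(80)=15796476, p(81)=18004327, p(82)=20506255, p(83)=23338469, p(84)=26543660, p(85)=30167357, p(86)=34262962, p(87)=38887673, p(88)=44108109, p(89)=49995925, p(90)=56634173, p(91)=64112359, p(92)=72533807, p(93)=82010177, p(94)=92669720, p(95)=104651419, p(96)=118114304, p(97)=133230930, p(98)=150198136, p(99)=169229875, p(100)=190569292, p(101)=214481126, p(102)=241265379, p(103)=271248950, p(104)=304801365, p(105)=342325709, p(106)=384276336, p(107)=431149389, p(108)=483502844, p(109)=541946240, p(110)=607163746, p(111)=679903203, p(112)=761002156, p(113)=851376628, p(114)=952050665, p(115)=1064144451, p(116)=1188908248, p(117)=1327710076, p(118)=1482074143, p(119)=1653668665, p(120)=1844349560, p(121)=2056148051, p(122)=2291320912, p(123)=2552338241, p(124)=2841940500, p(125)=3163127352, p(126)=3519222692, p(127)=3913864295, p(128)=4351078600, p(129)=4835271870, p(130)=5371315400, p(131)=5964539504, p(132)=6620830889, p(133)=7346629512, p(134)=8149040695, p(135)=9035836076, p(136)=10015581680, p(137)=11097645016, p(138)=12292341831.
Final step: p(139) = p(138) + p(137) - p(134) - p(132) + p(127) + p(124) - p(117) - p(113) + p(104) + p(99) - p(88) - p(82) + p(69) + p(62) - p(47) - p(39) + p(22) + p(13)
= 12292341831 + 11097645016 - 8149040695 - 6620830889 + 3913864295 + 2841940500 - 1327710076 - 851376628 + 304801365 + 169229875 - 44108109 - 20506255 + 3554345 + 1300156 - 124754 - 31185 + 1002 + 101
= 13610949895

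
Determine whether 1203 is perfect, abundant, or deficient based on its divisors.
deficient

Proper divisors of 1203: sum = 1 + 3 + 401 = 405
Since 405 < 1203, 1203 is deficient.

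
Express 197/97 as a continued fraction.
[2; 32, 3]

Euclidean algorithm steps:
197 = 2 × 97 + 3
97 = 32 × 3 + 1
3 = 3 × 1 + 0
Continued fraction: [2; 32, 3]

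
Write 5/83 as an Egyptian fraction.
1/17 + 1/706 + 1/996166

Greedy algorithm:
5/83: ceiling(83/5) = 17, use 1/17
2/1411: ceiling(1411/2) = 706, use 1/706
1/996166: ceiling(996166/1) = 996166, use 1/996166
Result: 5/83 = 1/17 + 1/706 + 1/996166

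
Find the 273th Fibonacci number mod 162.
16

Matrix identity: Q^n = [[F_(n+1), F_n], [F_n, F_(n-1)]] with Q = [[1,1],[1,0]].
n = 273 = 100010001₂. Square-and-multiply, entries mod 162:
Q^1 = [[1,1],[1,0]]
Q^2 = (Q^1)² = [[2,1],[1,1]]
Q^4 = (Q^2)² = [[5,3],[3,2]]
Q^8 = (Q^4)² = [[34,21],[21,13]]
Q^17 = (Q^8)²·Q = [[154,139],[139,15]]
Q^34 = (Q^17)² = [[107,1],[1,106]]
Q^68 = (Q^34)² = [[110,51],[51,59]]
Q^136 = (Q^68)² = [[121,33],[33,88]]
Q^273 = (Q^136)²·Q = [[109,16],[16,93]]
F_273 mod 162 = Q^273[0][1] = 16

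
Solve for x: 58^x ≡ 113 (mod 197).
91

Baby-step giant-step with step n = ⌈√197⌉ = 15.
Baby steps 58^j mod 197 (j:value) for j=0..14: 0:1, 1:58, 2:15, 3:82, 4:28, 5:48, 6:26, 7:129, 8:193, 9:162, 10:137, 11:66, 12:85, 13:5, 14:93.
Giant-step multiplier: 58^(-15) ≡ 58^(196-15) = 58^181 ≡ 176 (mod 197).
Giant steps γ_i = 113·176^i mod 197: γ_0=113, γ_1=188, γ_2=189, γ_3=168, γ_4=18, γ_5=16, γ_6=58 (in table at j=1).
x = i·n + j = 6·15 + 1 = 91.
Check: 58^91 ≡ 113 (mod 197).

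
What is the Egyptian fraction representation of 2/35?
1/18 + 1/630

Greedy algorithm:
2/35: ceiling(35/2) = 18, use 1/18
1/630: ceiling(630/1) = 630, use 1/630
Result: 2/35 = 1/18 + 1/630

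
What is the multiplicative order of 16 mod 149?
37

149 is prime, so ord(16) divides φ(149) = 148.
Divisors of 148: 1, 2, 4, 37, 74, 148.
Repeated squaring: 16^1 ≡ 16, 16^2 ≡ 107, 16^4 ≡ 125, 16^8 ≡ 129, 16^16 ≡ 102, 16^32 ≡ 123, 16^64 ≡ 80, 16^128 ≡ 142 (mod 149).
Test 16^d mod 149 for each divisor d in increasing order:
16^1 ≡ 16
16^2 ≡ 107
16^4 ≡ 125
16^37 = 16^32·16^4·16^1 ≡ 1  ← first divisor giving 1
The order is 37.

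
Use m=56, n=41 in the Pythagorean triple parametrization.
(1455, 4592, 4817)

Euclid's formula: a = m² - n², b = 2mn, c = m² + n²
m = 56, n = 41
a = 56² - 41² = 3136 - 1681 = 1455
b = 2 × 56 × 41 = 4592
c = 56² + 41² = 3136 + 1681 = 4817
Verification: 1455² + 4592² = 2117025 + 21086464 = 23203489 = 4817² ✓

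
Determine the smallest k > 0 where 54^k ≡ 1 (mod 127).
42

127 is prime, so ord(54) divides φ(127) = 126.
Divisors of 126: 1, 2, 3, 6, 7, 9, 14, 18, 21, 42, 63, 126.
Repeated squaring: 54^1 ≡ 54, 54^2 ≡ 122, 54^4 ≡ 25, 54^8 ≡ 117, 54^16 ≡ 100, 54^32 ≡ 94, 54^64 ≡ 73 (mod 127).
Test 54^d mod 127 for each divisor d in increasing order:
54^1 ≡ 54
54^2 ≡ 122
54^3 = 54^2·54^1 ≡ 111
54^6 = 54^4·54^2 ≡ 2
54^7 = 54^4·54^2·54^1 ≡ 108
54^9 = 54^8·54^1 ≡ 95
54^14 = 54^8·54^4·54^2 ≡ 107
54^18 = 54^16·54^2 ≡ 8
54^21 = 54^16·54^4·54^1 ≡ 126
54^42 = 54^32·54^8·54^2 ≡ 1  ← first divisor giving 1
The order is 42.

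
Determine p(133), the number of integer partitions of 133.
7346629512

p(n) counts ways to write n as a sum of positive integers (order ignored).
Euler's pentagonal recurrence: p(k) = p(k-1) + p(k-2) - p(k-5) - p(k-7) + p(k-12) + p(k-15) - ... (offsets j(3j∓1)/2, signs ++--, p(0)=1, p(<0)=0).
DP table for k = 0..132: p(0)=1, p(1)=1, p(2)=2, p(3)=3, p(4)=5, p(5)=7, p(6)=11, p(7)=15, p(8)=22, p(9)=30, p(10)=42, p(11)=56, p(12)=77, p(13)=101, p(14)=135, p(15)=176, p(16)=231, p(17)=297, p(18)=385, p(19)=490, p(20)=627, p(21)=792, p(22)=1002, p(23)=1255, p(24)=1575, p(25)=1958, p(26)=2436, p(27)=3010, p(28)=3718, p(29)=4565, p(30)=5604, p(31)=6842, p(32)=8349, p(33)=10143, p(34)=12310, p(35)=14883, p(36)=17977, p(37)=21637, p(38)=26015, p(39)=31185, p(40)=37338, p(41)=44583, p(42)=53174, p(43)=63261, p(44)=75175, p(45)=89134, p(46)=105558, p(47)=124754, p(48)=147273, p(49)=173525, p(50)=204226, p(51)=239943, p(52)=281589, p(53)=329931, p(54)=386155, p(55)=451276, p(56)=526823, p(57)=614154, p(58)=715220, p(59)=831820, p(60)=966467, p(61)=1121505, p(62)=1300156, p(63)=1505499, p(64)=1741630, p(65)=2012558, p(66)=2323520, p(67)=2679689, p(68)=3087735, p(69)=3554345, p(70)=4087968, p(71)=4697205, p(72)=5392783, p(73)=6185689, p(74)=7089500, p(75)=8118264, p(76)=9289091, p(77)=10619863, p(78)=12132164, p(79)=13848650, p(80)=15796476, p(81)=18004327, p(82)=20506255, p(83)=23338469, p(84)=26543660, p(85)=30167357, p(86)=34262962, p(87)=38887673, p(88)=44108109, p(89)=49995925, p(90)=56634173, p(91)=64112359, p(92)=72533807, p(93)=82010177, p(94)=92669720, p(95)=104651419, p(96)=118114304, p(97)=133230930, p(98)=150198136, p(99)=169229875, p(100)=190569292, p(101)=214481126, p(102)=241265379, p(103)=271248950, p(104)=304801365, p(105)=342325709, p(106)=384276336, p(107)=431149389, p(108)=483502844, p(109)=541946240, p(110)=607163746, p(111)=679903203, p(112)=761002156, p(113)=851376628, p(114)=952050665, p(115)=1064144451, p(116)=1188908248, p(117)=1327710076, p(118)=1482074143, p(119)=1653668665, p(120)=1844349560, p(121)=2056148051, p(122)=2291320912, p(123)=2552338241, p(124)=2841940500, p(125)=3163127352, p(126)=3519222692, p(127)=3913864295, p(128)=4351078600, p(129)=4835271870, p(130)=5371315400, p(131)=5964539504, p(132)=6620830889.
Final step: p(133) = p(132) + p(131) - p(128) - p(126) + p(121) + p(118) - p(111) - p(107) + p(98) + p(93) - p(82) - p(76) + p(63) + p(56) - p(41) - p(33) + p(16) + p(7)
= 6620830889 + 5964539504 - 4351078600 - 3519222692 + 2056148051 + 1482074143 - 679903203 - 431149389 + 150198136 + 82010177 - 20506255 - 9289091 + 1505499 + 526823 - 44583 - 10143 + 231 + 15
= 7346629512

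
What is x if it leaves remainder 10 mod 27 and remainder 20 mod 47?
631

Using Chinese Remainder Theorem:
M = 27 × 47 = 1269
M1 = 47, M2 = 27
y1 = 47^(-1) mod 27 = 23
y2 = 27^(-1) mod 47 = 7
x = (10×47×23 + 20×27×7) mod 1269 = 631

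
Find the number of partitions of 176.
476715857290

p(n) counts ways to write n as a sum of positive integers (order ignored).
Euler's pentagonal recurrence: p(k) = p(k-1) + p(k-2) - p(k-5) - p(k-7) + p(k-12) + p(k-15) - ... (offsets j(3j∓1)/2, signs ++--, p(0)=1, p(<0)=0).
DP table for k = 0..175: p(0)=1, p(1)=1, p(2)=2, p(3)=3, p(4)=5, p(5)=7, p(6)=11, p(7)=15, p(8)=22, p(9)=30, p(10)=42, p(11)=56, p(12)=77, p(13)=101, p(14)=135, p(15)=176, p(16)=231, p(17)=297, p(18)=385, p(19)=490, p(20)=627, p(21)=792, p(22)=1002, p(23)=1255, p(24)=1575, p(25)=1958, p(26)=2436, p(27)=3010, p(28)=3718, p(29)=4565, p(30)=5604, p(31)=6842, p(32)=8349, p(33)=10143, p(34)=12310, p(35)=14883, p(36)=17977, p(37)=21637, p(38)=26015, p(39)=31185, p(40)=37338, p(41)=44583, p(42)=53174, p(43)=63261, p(44)=75175, p(45)=89134, p(46)=105558, p(47)=124754, p(48)=147273, p(49)=173525, p(50)=204226, p(51)=239943, p(52)=281589, p(53)=329931, p(54)=386155, p(55)=451276, p(56)=526823, p(57)=614154, p(58)=715220, p(59)=831820, p(60)=966467, p(61)=1121505, p(62)=1300156, p(63)=1505499, p(64)=1741630, p(65)=2012558, p(66)=2323520, p(67)=2679689, p(68)=3087735, p(69)=3554345, p(70)=4087968, p(71)=4697205, p(72)=5392783, p(73)=6185689, p(74)=7089500, p(75)=8118264, p(76)=9289091, p(77)=10619863, p(78)=12132164, p(79)=13848650, p(80)=15796476, p(81)=18004327, p(82)=20506255, p(83)=23338469, p(84)=26543660, p(85)=30167357, p(86)=34262962, p(87)=38887673, p(88)=44108109, p(89)=49995925, p(90)=56634173, p(91)=64112359, p(92)=72533807, p(93)=82010177, p(94)=92669720, p(95)=104651419, p(96)=118114304, p(97)=133230930, p(98)=150198136, p(99)=169229875, p(100)=190569292, p(101)=214481126, p(102)=241265379, p(103)=271248950, p(104)=304801365, p(105)=342325709, p(106)=384276336, p(107)=431149389, p(108)=483502844, p(109)=541946240, p(110)=607163746, p(111)=679903203, p(112)=761002156, p(113)=851376628, p(114)=952050665, p(115)=1064144451, p(116)=1188908248, p(117)=1327710076, p(118)=1482074143, p(119)=1653668665, p(120)=1844349560, p(121)=2056148051, p(122)=2291320912, p(123)=2552338241, p(124)=2841940500, p(125)=3163127352, p(126)=3519222692, p(127)=3913864295, p(128)=4351078600, p(129)=4835271870, p(130)=5371315400, p(131)=5964539504, p(132)=6620830889, p(133)=7346629512, p(134)=8149040695, p(135)=9035836076, p(136)=10015581680, p(137)=11097645016, p(138)=12292341831, p(139)=13610949895, p(140)=15065878135, p(141)=16670689208, p(142)=18440293320, p(143)=20390982757, p(144)=22540654445, p(145)=24908858009, p(146)=27517052599, p(147)=30388671978, p(148)=33549419497, p(149)=37027355200, p(150)=40853235313, p(151)=45060624582, p(152)=49686288421, p(153)=54770336324, p(154)=60356673280, p(155)=66493182097, p(156)=73232243759, p(157)=80630964769, p(158)=88751778802, p(159)=97662728555, p(160)=107438159466, p(161)=118159068427, p(162)=129913904637, p(163)=142798995930, p(164)=156919475295, p(165)=172389800255, p(166)=189334822579, p(167)=207890420102, p(168)=228204732751, p(169)=250438925115, p(170)=274768617130, p(171)=301384802048, p(172)=330495499613, p(173)=362326859895, p(174)=397125074750, p(175)=435157697830.
Final step: p(176) = p(175) + p(174) - p(171) - p(169) + p(164) + p(161) - p(154) - p(150) + p(141) + p(136) - p(125) - p(119) + p(106) + p(99) - p(84) - p(76) + p(59) + p(50) - p(31) - p(21) + p(0)
= 435157697830 + 397125074750 - 301384802048 - 250438925115 + 156919475295 + 118159068427 - 60356673280 - 40853235313 + 16670689208 + 10015581680 - 3163127352 - 1653668665 + 384276336 + 169229875 - 26543660 - 9289091 + 831820 + 204226 - 6842 - 792 + 1
= 476715857290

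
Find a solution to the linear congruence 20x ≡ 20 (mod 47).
x ≡ 1 (mod 47)

gcd(20, 47) = 1, which divides 20, so solutions exist.
Find 20^(-1) mod 47 by the extended Euclidean algorithm:
47 = 2 × 20 + 7  ⟹  7 = (1)·47 + (-2)·20
20 = 2 × 7 + 6  ⟹  6 = (-2)·47 + (5)·20
7 = 1 × 6 + 1  ⟹  1 = (3)·47 + (-7)·20
So (-7)·20 ≡ 1 (mod 47), i.e. 20^(-1) ≡ -7 ≡ 40 (mod 47).
x ≡ 40 × 20 = 800 ≡ 1 (mod 47).
Check: 20 × 1 = 20 ≡ 20 (mod 47).
Unique solution: x ≡ 1 (mod 47)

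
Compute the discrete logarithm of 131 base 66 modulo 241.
29

Baby-step giant-step with step n = ⌈√241⌉ = 16.
Baby steps 66^j mod 241 (j:value) for j=0..15: 0:1, 1:66, 2:18, 3:224, 4:83, 5:176, 6:48, 7:35, 8:141, 9:148, 10:128, 11:13, 12:135, 13:234, 14:20, 15:115.
Giant-step multiplier: 66^(-16) ≡ 66^(240-16) = 66^224 ≡ 160 (mod 241).
Giant steps γ_i = 131·160^i mod 241: γ_0=131, γ_1=234 (in table at j=13).
x = i·n + j = 1·16 + 13 = 29.
Check: 66^29 ≡ 131 (mod 241).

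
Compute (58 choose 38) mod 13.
0

Using Lucas' theorem:
Write n=58 and k=38 in base 13:
n in base 13: [4, 6]
k in base 13: [2, 12]
C(58,38) mod 13 = ∏ C(n_i, k_i) mod 13
Digit binomials (mod 13): C(4,2) = 6; C(6,12) = 0 (k_i > n_i)
Product: 6 × 0 = 0 ≡ 0 (mod 13)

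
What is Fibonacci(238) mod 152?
79

Matrix identity: Q^n = [[F_(n+1), F_n], [F_n, F_(n-1)]] with Q = [[1,1],[1,0]].
n = 238 = 11101110₂. Square-and-multiply, entries mod 152:
Q^1 = [[1,1],[1,0]]
Q^3 = (Q^1)²·Q = [[3,2],[2,1]]
Q^7 = (Q^3)²·Q = [[21,13],[13,8]]
Q^14 = (Q^7)² = [[2,73],[73,81]]
Q^29 = (Q^14)²·Q = [[144,13],[13,131]]
Q^59 = (Q^29)²·Q = [[8,81],[81,79]]
Q^119 = (Q^59)²·Q = [[144,89],[89,55]]
Q^238 = (Q^119)² = [[81,79],[79,2]]
F_238 mod 152 = Q^238[0][1] = 79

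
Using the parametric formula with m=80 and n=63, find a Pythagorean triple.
(2431, 10080, 10369)

Euclid's formula: a = m² - n², b = 2mn, c = m² + n²
m = 80, n = 63
a = 80² - 63² = 6400 - 3969 = 2431
b = 2 × 80 × 63 = 10080
c = 80² + 63² = 6400 + 3969 = 10369
Verification: 2431² + 10080² = 5909761 + 101606400 = 107516161 = 10369² ✓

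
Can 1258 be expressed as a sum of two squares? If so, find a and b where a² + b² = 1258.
13² + 33² (a=13, b=33)

Factorization: 1258 = 2 × 17 × 37
By Fermat: n is sum of two squares iff every prime p ≡ 3 (mod 4) appears to even power.
All primes ≡ 3 (mod 4) appear to even power.
Search a = 0, 1, 2, … for 1258 - a² a perfect square: first hit at a = 13: 1258 - 169 = 1089 = 33².
1258 = 13² + 33² = 169 + 1089 ✓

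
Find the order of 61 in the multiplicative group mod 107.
53

107 is prime, so ord(61) divides φ(107) = 106.
Divisors of 106: 1, 2, 53, 106.
Repeated squaring: 61^1 ≡ 61, 61^2 ≡ 83, 61^4 ≡ 41, 61^8 ≡ 76, 61^16 ≡ 105, 61^32 ≡ 4, 61^64 ≡ 16 (mod 107).
Test 61^d mod 107 for each divisor d in increasing order:
61^1 ≡ 61
61^2 ≡ 83
61^53 = 61^32·61^16·61^4·61^1 ≡ 1  ← first divisor giving 1
The order is 53.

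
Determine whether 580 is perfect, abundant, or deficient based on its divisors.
abundant

Proper divisors of 580: sum = 1 + 2 + 4 + 5 + 10 + 20 + 29 + 58 + 116 + 145 + 290 = 680
Since 680 > 580, 580 is abundant.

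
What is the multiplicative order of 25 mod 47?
23

47 is prime, so ord(25) divides φ(47) = 46.
Divisors of 46: 1, 2, 23, 46.
Repeated squaring: 25^1 ≡ 25, 25^2 ≡ 14, 25^4 ≡ 8, 25^8 ≡ 17, 25^16 ≡ 7, 25^32 ≡ 2 (mod 47).
Test 25^d mod 47 for each divisor d in increasing order:
25^1 ≡ 25
25^2 ≡ 14
25^23 = 25^16·25^4·25^2·25^1 ≡ 1  ← first divisor giving 1
The order is 23.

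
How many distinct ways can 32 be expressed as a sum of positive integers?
8349

p(n) counts ways to write n as a sum of positive integers (order ignored).
Euler's pentagonal recurrence: p(k) = p(k-1) + p(k-2) - p(k-5) - p(k-7) + p(k-12) + p(k-15) - ... (offsets j(3j∓1)/2, signs ++--, p(0)=1, p(<0)=0).
DP table for k = 0..31: p(0)=1, p(1)=1, p(2)=2, p(3)=3, p(4)=5, p(5)=7, p(6)=11, p(7)=15, p(8)=22, p(9)=30, p(10)=42, p(11)=56, p(12)=77, p(13)=101, p(14)=135, p(15)=176, p(16)=231, p(17)=297, p(18)=385, p(19)=490, p(20)=627, p(21)=792, p(22)=1002, p(23)=1255, p(24)=1575, p(25)=1958, p(26)=2436, p(27)=3010, p(28)=3718, p(29)=4565, p(30)=5604, p(31)=6842.
Final step: p(32) = p(31) + p(30) - p(27) - p(25) + p(20) + p(17) - p(10) - p(6)
= 6842 + 5604 - 3010 - 1958 + 627 + 297 - 42 - 11
= 8349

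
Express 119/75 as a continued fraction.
[1; 1, 1, 2, 2, 1, 1, 2]

Euclidean algorithm steps:
119 = 1 × 75 + 44
75 = 1 × 44 + 31
44 = 1 × 31 + 13
31 = 2 × 13 + 5
13 = 2 × 5 + 3
5 = 1 × 3 + 2
3 = 1 × 2 + 1
2 = 2 × 1 + 0
Continued fraction: [1; 1, 1, 2, 2, 1, 1, 2]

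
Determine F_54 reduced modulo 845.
272

Matrix identity: Q^n = [[F_(n+1), F_n], [F_n, F_(n-1)]] with Q = [[1,1],[1,0]].
n = 54 = 110110₂. Square-and-multiply, entries mod 845:
Q^1 = [[1,1],[1,0]]
Q^3 = (Q^1)²·Q = [[3,2],[2,1]]
Q^6 = (Q^3)² = [[13,8],[8,5]]
Q^13 = (Q^6)²·Q = [[377,233],[233,144]]
Q^27 = (Q^13)²·Q = [[91,378],[378,558]]
Q^54 = (Q^27)² = [[755,272],[272,483]]
F_54 mod 845 = Q^54[0][1] = 272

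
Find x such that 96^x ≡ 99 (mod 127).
70

Baby-step giant-step with step n = ⌈√127⌉ = 12.
Baby steps 96^j mod 127 (j:value) for j=0..11: 0:1, 1:96, 2:72, 3:54, 4:104, 5:78, 6:122, 7:28, 8:21, 9:111, 10:115, 11:118.
Giant-step multiplier: 96^(-12) ≡ 96^(126-12) = 96^114 ≡ 61 (mod 127).
Giant steps γ_i = 99·61^i mod 127: γ_0=99, γ_1=70, γ_2=79, γ_3=120, γ_4=81, γ_5=115 (in table at j=10).
x = i·n + j = 5·12 + 10 = 70.
Check: 96^70 ≡ 99 (mod 127).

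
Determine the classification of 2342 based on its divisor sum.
deficient

Proper divisors of 2342: sum = 1 + 2 + 1171 = 1174
Since 1174 < 2342, 2342 is deficient.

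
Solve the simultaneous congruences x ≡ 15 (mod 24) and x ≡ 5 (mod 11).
159

Using Chinese Remainder Theorem:
M = 24 × 11 = 264
M1 = 11, M2 = 24
y1 = 11^(-1) mod 24 = 11
y2 = 24^(-1) mod 11 = 6
x = (15×11×11 + 5×24×6) mod 264 = 159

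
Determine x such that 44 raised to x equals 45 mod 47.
17

Baby-step giant-step with step n = ⌈√47⌉ = 7.
Baby steps 44^j mod 47 (j:value) for j=0..6: 0:1, 1:44, 2:9, 3:20, 4:34, 5:39, 6:24.
Giant-step multiplier: 44^(-7) ≡ 44^(46-7) = 44^39 ≡ 15 (mod 47).
Giant steps γ_i = 45·15^i mod 47: γ_0=45, γ_1=17, γ_2=20 (in table at j=3).
x = i·n + j = 2·7 + 3 = 17.
Check: 44^17 ≡ 45 (mod 47).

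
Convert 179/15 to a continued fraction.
[11; 1, 14]

Euclidean algorithm steps:
179 = 11 × 15 + 14
15 = 1 × 14 + 1
14 = 14 × 1 + 0
Continued fraction: [11; 1, 14]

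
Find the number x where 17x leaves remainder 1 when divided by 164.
29

gcd(17, 164) = 1, so the inverse exists.
Extended Euclidean algorithm on (164, 17):
164 = 9 × 17 + 11  ⟹  11 = (1)·164 + (-9)·17
17 = 1 × 11 + 6  ⟹  6 = (-1)·164 + (10)·17
11 = 1 × 6 + 5  ⟹  5 = (2)·164 + (-19)·17
6 = 1 × 5 + 1  ⟹  1 = (-3)·164 + (29)·17
So (29)·17 ≡ 1 (mod 164), i.e. 17^(-1) ≡ 29 (mod 164).
Check: 17 × 29 = 493 ≡ 1 (mod 164)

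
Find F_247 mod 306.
175

Matrix identity: Q^n = [[F_(n+1), F_n], [F_n, F_(n-1)]] with Q = [[1,1],[1,0]].
n = 247 = 11110111₂. Square-and-multiply, entries mod 306:
Q^1 = [[1,1],[1,0]]
Q^3 = (Q^1)²·Q = [[3,2],[2,1]]
Q^7 = (Q^3)²·Q = [[21,13],[13,8]]
Q^15 = (Q^7)²·Q = [[69,304],[304,71]]
Q^30 = (Q^15)² = [[175,26],[26,149]]
Q^61 = (Q^30)²·Q = [[251,89],[89,162]]
Q^123 = (Q^61)²·Q = [[273,236],[236,37]]
Q^247 = (Q^123)²·Q = [[201,175],[175,26]]
F_247 mod 306 = Q^247[0][1] = 175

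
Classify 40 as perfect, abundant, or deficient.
abundant

Proper divisors of 40: sum = 1 + 2 + 4 + 5 + 8 + 10 + 20 = 50
Since 50 > 40, 40 is abundant.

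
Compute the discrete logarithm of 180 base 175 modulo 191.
150

Baby-step giant-step with step n = ⌈√191⌉ = 14.
Baby steps 175^j mod 191 (j:value) for j=0..13: 0:1, 1:175, 2:65, 3:106, 4:23, 5:14, 6:158, 7:146, 8:147, 9:131, 10:5, 11:111, 12:134, 13:148.
Giant-step multiplier: 175^(-14) ≡ 175^(190-14) = 175^176 ≡ 98 (mod 191).
Giant steps γ_i = 180·98^i mod 191: γ_0=180, γ_1=68, γ_2=170, γ_3=43, γ_4=12, γ_5=30, γ_6=75, γ_7=92, γ_8=39, γ_9=2, γ_10=5 (in table at j=10).
x = i·n + j = 10·14 + 10 = 150.
Check: 175^150 ≡ 180 (mod 191).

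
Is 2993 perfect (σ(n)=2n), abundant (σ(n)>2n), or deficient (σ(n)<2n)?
deficient

Proper divisors of 2993: sum = 1 + 41 + 73 = 115
Since 115 < 2993, 2993 is deficient.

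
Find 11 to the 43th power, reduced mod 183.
50

Repeated squaring. Binary of 43 = 101011.
11^1 ≡ 11 (mod 183); 11^2 ≡ 121 (mod 183); 11^4 ≡ 1 (mod 183); 11^8 ≡ 1 (mod 183); 11^16 ≡ 1 (mod 183); 11^32 ≡ 1 (mod 183)
11^43 = 11^1 × 11^2 × 11^8 × 11^32 ≡ 50 (mod 183)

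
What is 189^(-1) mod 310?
269

gcd(189, 310) = 1, so the inverse exists.
Extended Euclidean algorithm on (310, 189):
310 = 1 × 189 + 121  ⟹  121 = (1)·310 + (-1)·189
189 = 1 × 121 + 68  ⟹  68 = (-1)·310 + (2)·189
121 = 1 × 68 + 53  ⟹  53 = (2)·310 + (-3)·189
68 = 1 × 53 + 15  ⟹  15 = (-3)·310 + (5)·189
53 = 3 × 15 + 8  ⟹  8 = (11)·310 + (-18)·189
15 = 1 × 8 + 7  ⟹  7 = (-14)·310 + (23)·189
8 = 1 × 7 + 1  ⟹  1 = (25)·310 + (-41)·189
So (-41)·189 ≡ 1 (mod 310), i.e. 189^(-1) ≡ -41 ≡ 269 (mod 310).
Check: 189 × 269 = 50841 ≡ 1 (mod 310)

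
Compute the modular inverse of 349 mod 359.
323

gcd(349, 359) = 1, so the inverse exists.
Extended Euclidean algorithm on (359, 349):
359 = 1 × 349 + 10  ⟹  10 = (1)·359 + (-1)·349
349 = 34 × 10 + 9  ⟹  9 = (-34)·359 + (35)·349
10 = 1 × 9 + 1  ⟹  1 = (35)·359 + (-36)·349
So (-36)·349 ≡ 1 (mod 359), i.e. 349^(-1) ≡ -36 ≡ 323 (mod 359).
Check: 349 × 323 = 112727 ≡ 1 (mod 359)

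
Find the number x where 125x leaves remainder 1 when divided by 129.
32

gcd(125, 129) = 1, so the inverse exists.
Extended Euclidean algorithm on (129, 125):
129 = 1 × 125 + 4  ⟹  4 = (1)·129 + (-1)·125
125 = 31 × 4 + 1  ⟹  1 = (-31)·129 + (32)·125
So (32)·125 ≡ 1 (mod 129), i.e. 125^(-1) ≡ 32 (mod 129).
Check: 125 × 32 = 4000 ≡ 1 (mod 129)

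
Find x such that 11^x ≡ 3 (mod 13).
4

Baby-step giant-step with step n = ⌈√13⌉ = 4.
Baby steps 11^j mod 13 (j:value) for j=0..3: 0:1, 1:11, 2:4, 3:5.
Giant-step multiplier: 11^(-4) ≡ 11^(12-4) = 11^8 ≡ 9 (mod 13).
Giant steps γ_i = 3·9^i mod 13: γ_0=3, γ_1=1 (in table at j=0).
x = i·n + j = 1·4 + 0 = 4.
Check: 11^4 ≡ 3 (mod 13).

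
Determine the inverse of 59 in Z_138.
131

gcd(59, 138) = 1, so the inverse exists.
Extended Euclidean algorithm on (138, 59):
138 = 2 × 59 + 20  ⟹  20 = (1)·138 + (-2)·59
59 = 2 × 20 + 19  ⟹  19 = (-2)·138 + (5)·59
20 = 1 × 19 + 1  ⟹  1 = (3)·138 + (-7)·59
So (-7)·59 ≡ 1 (mod 138), i.e. 59^(-1) ≡ -7 ≡ 131 (mod 138).
Check: 59 × 131 = 7729 ≡ 1 (mod 138)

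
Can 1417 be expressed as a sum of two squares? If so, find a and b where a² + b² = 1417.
11² + 36² (a=11, b=36)

Factorization: 1417 = 13 × 109
By Fermat: n is sum of two squares iff every prime p ≡ 3 (mod 4) appears to even power.
All primes ≡ 3 (mod 4) appear to even power.
Search a = 0, 1, 2, … for 1417 - a² a perfect square: first hit at a = 11: 1417 - 121 = 1296 = 36².
1417 = 11² + 36² = 121 + 1296 ✓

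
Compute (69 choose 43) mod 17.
0

Using Lucas' theorem:
Write n=69 and k=43 in base 17:
n in base 17: [4, 1]
k in base 17: [2, 9]
C(69,43) mod 17 = ∏ C(n_i, k_i) mod 17
Digit binomials (mod 17): C(4,2) = 6; C(1,9) = 0 (k_i > n_i)
Product: 6 × 0 = 0 ≡ 0 (mod 17)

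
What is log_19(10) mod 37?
12

Baby-step giant-step with step n = ⌈√37⌉ = 7.
Baby steps 19^j mod 37 (j:value) for j=0..6: 0:1, 1:19, 2:28, 3:14, 4:7, 5:22, 6:11.
Giant-step multiplier: 19^(-7) ≡ 19^(36-7) = 19^29 ≡ 17 (mod 37).
Giant steps γ_i = 10·17^i mod 37: γ_0=10, γ_1=22 (in table at j=5).
x = i·n + j = 1·7 + 5 = 12.
Check: 19^12 ≡ 10 (mod 37).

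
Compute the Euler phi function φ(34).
16

34 = 2 × 17
φ(n) = n × ∏(1 - 1/p) for each prime p dividing n
φ(34) = 34 × (1 - 1/2) × (1 - 1/17) = 16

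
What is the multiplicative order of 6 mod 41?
40

41 is prime, so ord(6) divides φ(41) = 40.
Divisors of 40: 1, 2, 4, 5, 8, 10, 20, 40.
Repeated squaring: 6^1 ≡ 6, 6^2 ≡ 36, 6^4 ≡ 25, 6^8 ≡ 10, 6^16 ≡ 18, 6^32 ≡ 37 (mod 41).
Test 6^d mod 41 for each divisor d in increasing order:
6^1 ≡ 6
6^2 ≡ 36
6^4 ≡ 25
6^5 = 6^4·6^1 ≡ 27
6^8 ≡ 10
6^10 = 6^8·6^2 ≡ 32
6^20 = 6^16·6^4 ≡ 40
6^40 = 6^32·6^8 ≡ 1  ← first divisor giving 1
The order is 40.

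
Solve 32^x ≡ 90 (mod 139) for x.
89

Baby-step giant-step with step n = ⌈√139⌉ = 12.
Baby steps 32^j mod 139 (j:value) for j=0..11: 0:1, 1:32, 2:51, 3:103, 4:99, 5:110, 6:45, 7:50, 8:71, 9:48, 10:7, 11:85.
Giant-step multiplier: 32^(-12) ≡ 32^(138-12) = 32^126 ≡ 44 (mod 139).
Giant steps γ_i = 90·44^i mod 139: γ_0=90, γ_1=68, γ_2=73, γ_3=15, γ_4=104, γ_5=128, γ_6=72, γ_7=110 (in table at j=5).
x = i·n + j = 7·12 + 5 = 89.
Check: 32^89 ≡ 90 (mod 139).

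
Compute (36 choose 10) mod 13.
1

Using Lucas' theorem:
Write n=36 and k=10 in base 13:
n in base 13: [2, 10]
k in base 13: [0, 10]
C(36,10) mod 13 = ∏ C(n_i, k_i) mod 13
Digit binomials (mod 13): C(2,0) = 1; C(10,10) = 1
Product: 1 × 1 = 1 ≡ 1 (mod 13)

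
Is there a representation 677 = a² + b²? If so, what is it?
1² + 26² (a=1, b=26)

Factorization: 677 = 677
By Fermat: n is sum of two squares iff every prime p ≡ 3 (mod 4) appears to even power.
All primes ≡ 3 (mod 4) appear to even power.
Search a = 0, 1, 2, … for 677 - a² a perfect square: first hit at a = 1: 677 - 1 = 676 = 26².
677 = 1² + 26² = 1 + 676 ✓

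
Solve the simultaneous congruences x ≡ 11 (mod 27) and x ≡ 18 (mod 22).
524

Using Chinese Remainder Theorem:
M = 27 × 22 = 594
M1 = 22, M2 = 27
y1 = 22^(-1) mod 27 = 16
y2 = 27^(-1) mod 22 = 9
x = (11×22×16 + 18×27×9) mod 594 = 524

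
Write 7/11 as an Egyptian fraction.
1/2 + 1/8 + 1/88

Greedy algorithm:
7/11: ceiling(11/7) = 2, use 1/2
3/22: ceiling(22/3) = 8, use 1/8
1/88: ceiling(88/1) = 88, use 1/88
Result: 7/11 = 1/2 + 1/8 + 1/88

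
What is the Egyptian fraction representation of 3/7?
1/3 + 1/11 + 1/231

Greedy algorithm:
3/7: ceiling(7/3) = 3, use 1/3
2/21: ceiling(21/2) = 11, use 1/11
1/231: ceiling(231/1) = 231, use 1/231
Result: 3/7 = 1/3 + 1/11 + 1/231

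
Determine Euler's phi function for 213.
140

213 = 3 × 71
φ(n) = n × ∏(1 - 1/p) for each prime p dividing n
φ(213) = 213 × (1 - 1/3) × (1 - 1/71) = 140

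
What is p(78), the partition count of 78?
12132164

p(n) counts ways to write n as a sum of positive integers (order ignored).
Euler's pentagonal recurrence: p(k) = p(k-1) + p(k-2) - p(k-5) - p(k-7) + p(k-12) + p(k-15) - ... (offsets j(3j∓1)/2, signs ++--, p(0)=1, p(<0)=0).
DP table for k = 0..77: p(0)=1, p(1)=1, p(2)=2, p(3)=3, p(4)=5, p(5)=7, p(6)=11, p(7)=15, p(8)=22, p(9)=30, p(10)=42, p(11)=56, p(12)=77, p(13)=101, p(14)=135, p(15)=176, p(16)=231, p(17)=297, p(18)=385, p(19)=490, p(20)=627, p(21)=792, p(22)=1002, p(23)=1255, p(24)=1575, p(25)=1958, p(26)=2436, p(27)=3010, p(28)=3718, p(29)=4565, p(30)=5604, p(31)=6842, p(32)=8349, p(33)=10143, p(34)=12310, p(35)=14883, p(36)=17977, p(37)=21637, p(38)=26015, p(39)=31185, p(40)=37338, p(41)=44583, p(42)=53174, p(43)=63261, p(44)=75175, p(45)=89134, p(46)=105558, p(47)=124754, p(48)=147273, p(49)=173525, p(50)=204226, p(51)=239943, p(52)=281589, p(53)=329931, p(54)=386155, p(55)=451276, p(56)=526823, p(57)=614154, p(58)=715220, p(59)=831820, p(60)=966467, p(61)=1121505, p(62)=1300156, p(63)=1505499, p(64)=1741630, p(65)=2012558, p(66)=2323520, p(67)=2679689, p(68)=3087735, p(69)=3554345, p(70)=4087968, p(71)=4697205, p(72)=5392783, p(73)=6185689, p(74)=7089500, p(75)=8118264, p(76)=9289091, p(77)=10619863.
Final step: p(78) = p(77) + p(76) - p(73) - p(71) + p(66) + p(63) - p(56) - p(52) + p(43) + p(38) - p(27) - p(21) + p(8) + p(1)
= 10619863 + 9289091 - 6185689 - 4697205 + 2323520 + 1505499 - 526823 - 281589 + 63261 + 26015 - 3010 - 792 + 22 + 1
= 12132164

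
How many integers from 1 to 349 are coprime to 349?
348

349 = 349
φ(n) = n × ∏(1 - 1/p) for each prime p dividing n
φ(349) = 349 × (1 - 1/349) = 348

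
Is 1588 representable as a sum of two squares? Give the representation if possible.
12² + 38² (a=12, b=38)

Factorization: 1588 = 2^2 × 397
By Fermat: n is sum of two squares iff every prime p ≡ 3 (mod 4) appears to even power.
All primes ≡ 3 (mod 4) appear to even power.
Search a = 0, 1, 2, … for 1588 - a² a perfect square: first hit at a = 12: 1588 - 144 = 1444 = 38².
1588 = 12² + 38² = 144 + 1444 ✓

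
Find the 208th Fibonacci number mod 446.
95

Matrix identity: Q^n = [[F_(n+1), F_n], [F_n, F_(n-1)]] with Q = [[1,1],[1,0]].
n = 208 = 11010000₂. Square-and-multiply, entries mod 446:
Q^1 = [[1,1],[1,0]]
Q^3 = (Q^1)²·Q = [[3,2],[2,1]]
Q^6 = (Q^3)² = [[13,8],[8,5]]
Q^13 = (Q^6)²·Q = [[377,233],[233,144]]
Q^26 = (Q^13)² = [[178,81],[81,97]]
Q^52 = (Q^26)² = [[335,421],[421,360]]
Q^104 = (Q^52)² = [[12,19],[19,439]]
Q^208 = (Q^104)² = [[59,95],[95,410]]
F_208 mod 446 = Q^208[0][1] = 95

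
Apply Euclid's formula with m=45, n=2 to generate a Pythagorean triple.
(2021, 180, 2029)

Euclid's formula: a = m² - n², b = 2mn, c = m² + n²
m = 45, n = 2
a = 45² - 2² = 2025 - 4 = 2021
b = 2 × 45 × 2 = 180
c = 45² + 2² = 2025 + 4 = 2029
Verification: 2021² + 180² = 4084441 + 32400 = 4116841 = 2029² ✓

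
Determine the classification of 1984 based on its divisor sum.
abundant

Proper divisors of 1984: sum = 1 + 2 + 4 + 8 + 16 + 31 + 32 + 62 + 64 + 124 + 248 + 496 + 992 = 2080
Since 2080 > 1984, 1984 is abundant.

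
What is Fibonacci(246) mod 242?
30

Matrix identity: Q^n = [[F_(n+1), F_n], [F_n, F_(n-1)]] with Q = [[1,1],[1,0]].
n = 246 = 11110110₂. Square-and-multiply, entries mod 242:
Q^1 = [[1,1],[1,0]]
Q^3 = (Q^1)²·Q = [[3,2],[2,1]]
Q^7 = (Q^3)²·Q = [[21,13],[13,8]]
Q^15 = (Q^7)²·Q = [[19,126],[126,135]]
Q^30 = (Q^15)² = [[23,44],[44,221]]
Q^61 = (Q^30)²·Q = [[133,45],[45,88]]
Q^123 = (Q^61)²·Q = [[135,112],[112,23]]
Q^246 = (Q^123)² = [[35,30],[30,5]]
F_246 mod 242 = Q^246[0][1] = 30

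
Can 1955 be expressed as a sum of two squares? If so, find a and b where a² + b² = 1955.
Not possible

Factorization: 1955 = 5 × 17 × 23
By Fermat: n is sum of two squares iff every prime p ≡ 3 (mod 4) appears to even power.
Prime(s) ≡ 3 (mod 4) with odd exponent: [(23, 1)]
Therefore 1955 cannot be expressed as a² + b².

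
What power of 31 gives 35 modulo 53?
5

Baby-step giant-step with step n = ⌈√53⌉ = 8.
Baby steps 31^j mod 53 (j:value) for j=0..7: 0:1, 1:31, 2:7, 3:5, 4:49, 5:35, 6:25, 7:33.
h = 35 is already in the table at j=5, so x = 5.
Check: 31^5 ≡ 35 (mod 53).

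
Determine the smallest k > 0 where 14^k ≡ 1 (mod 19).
18

19 is prime, so ord(14) divides φ(19) = 18.
Divisors of 18: 1, 2, 3, 6, 9, 18.
Repeated squaring: 14^1 ≡ 14, 14^2 ≡ 6, 14^4 ≡ 17, 14^8 ≡ 4, 14^16 ≡ 16 (mod 19).
Test 14^d mod 19 for each divisor d in increasing order:
14^1 ≡ 14
14^2 ≡ 6
14^3 = 14^2·14^1 ≡ 8
14^6 = 14^4·14^2 ≡ 7
14^9 = 14^8·14^1 ≡ 18
14^18 = 14^16·14^2 ≡ 1  ← first divisor giving 1
The order is 18.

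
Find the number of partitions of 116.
1188908248

p(n) counts ways to write n as a sum of positive integers (order ignored).
Euler's pentagonal recurrence: p(k) = p(k-1) + p(k-2) - p(k-5) - p(k-7) + p(k-12) + p(k-15) - ... (offsets j(3j∓1)/2, signs ++--, p(0)=1, p(<0)=0).
DP table for k = 0..115: p(0)=1, p(1)=1, p(2)=2, p(3)=3, p(4)=5, p(5)=7, p(6)=11, p(7)=15, p(8)=22, p(9)=30, p(10)=42, p(11)=56, p(12)=77, p(13)=101, p(14)=135, p(15)=176, p(16)=231, p(17)=297, p(18)=385, p(19)=490, p(20)=627, p(21)=792, p(22)=1002, p(23)=1255, p(24)=1575, p(25)=1958, p(26)=2436, p(27)=3010, p(28)=3718, p(29)=4565, p(30)=5604, p(31)=6842, p(32)=8349, p(33)=10143, p(34)=12310, p(35)=14883, p(36)=17977, p(37)=21637, p(38)=26015, p(39)=31185, p(40)=37338, p(41)=44583, p(42)=53174, p(43)=63261, p(44)=75175, p(45)=89134, p(46)=105558, p(47)=124754, p(48)=147273, p(49)=173525, p(50)=204226, p(51)=239943, p(52)=281589, p(53)=329931, p(54)=386155, p(55)=451276, p(56)=526823, p(57)=614154, p(58)=715220, p(59)=831820, p(60)=966467, p(61)=1121505, p(62)=1300156, p(63)=1505499, p(64)=1741630, p(65)=2012558, p(66)=2323520, p(67)=2679689, p(68)=3087735, p(69)=3554345, p(70)=4087968, p(71)=4697205, p(72)=5392783, p(73)=6185689, p(74)=7089500, p(75)=8118264, p(76)=9289091, p(77)=10619863, p(78)=12132164, p(79)=13848650, p(80)=15796476, p(81)=18004327, p(82)=20506255, p(83)=23338469, p(84)=26543660, p(85)=30167357, p(86)=34262962, p(87)=38887673, p(88)=44108109, p(89)=49995925, p(90)=56634173, p(91)=64112359, p(92)=72533807, p(93)=82010177, p(94)=92669720, p(95)=104651419, p(96)=118114304, p(97)=133230930, p(98)=150198136, p(99)=169229875, p(100)=190569292, p(101)=214481126, p(102)=241265379, p(103)=271248950, p(104)=304801365, p(105)=342325709, p(106)=384276336, p(107)=431149389, p(108)=483502844, p(109)=541946240, p(110)=607163746, p(111)=679903203, p(112)=761002156, p(113)=851376628, p(114)=952050665, p(115)=1064144451.
Final step: p(116) = p(115) + p(114) - p(111) - p(109) + p(104) + p(101) - p(94) - p(90) + p(81) + p(76) - p(65) - p(59) + p(46) + p(39) - p(24) - p(16)
= 1064144451 + 952050665 - 679903203 - 541946240 + 304801365 + 214481126 - 92669720 - 56634173 + 18004327 + 9289091 - 2012558 - 831820 + 105558 + 31185 - 1575 - 231
= 1188908248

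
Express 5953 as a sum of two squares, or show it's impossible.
52² + 57² (a=52, b=57)

Factorization: 5953 = 5953
By Fermat: n is sum of two squares iff every prime p ≡ 3 (mod 4) appears to even power.
All primes ≡ 3 (mod 4) appear to even power.
Search a = 0, 1, 2, … for 5953 - a² a perfect square: first hit at a = 52: 5953 - 2704 = 3249 = 57².
5953 = 52² + 57² = 2704 + 3249 ✓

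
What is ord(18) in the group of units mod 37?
36

37 is prime, so ord(18) divides φ(37) = 36.
Divisors of 36: 1, 2, 3, 4, 6, 9, 12, 18, 36.
Repeated squaring: 18^1 ≡ 18, 18^2 ≡ 28, 18^4 ≡ 7, 18^8 ≡ 12, 18^16 ≡ 33, 18^32 ≡ 16 (mod 37).
Test 18^d mod 37 for each divisor d in increasing order:
18^1 ≡ 18
18^2 ≡ 28
18^3 = 18^2·18^1 ≡ 23
18^4 ≡ 7
18^6 = 18^4·18^2 ≡ 11
18^9 = 18^8·18^1 ≡ 31
18^12 = 18^8·18^4 ≡ 10
18^18 = 18^16·18^2 ≡ 36
18^36 = 18^32·18^4 ≡ 1  ← first divisor giving 1
The order is 36.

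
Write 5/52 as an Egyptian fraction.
1/11 + 1/191 + 1/109252

Greedy algorithm:
5/52: ceiling(52/5) = 11, use 1/11
3/572: ceiling(572/3) = 191, use 1/191
1/109252: ceiling(109252/1) = 109252, use 1/109252
Result: 5/52 = 1/11 + 1/191 + 1/109252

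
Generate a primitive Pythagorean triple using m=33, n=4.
(1073, 264, 1105)

Euclid's formula: a = m² - n², b = 2mn, c = m² + n²
m = 33, n = 4
a = 33² - 4² = 1089 - 16 = 1073
b = 2 × 33 × 4 = 264
c = 33² + 4² = 1089 + 16 = 1105
Verification: 1073² + 264² = 1151329 + 69696 = 1221025 = 1105² ✓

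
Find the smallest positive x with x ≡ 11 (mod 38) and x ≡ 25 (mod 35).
1075

Using Chinese Remainder Theorem:
M = 38 × 35 = 1330
M1 = 35, M2 = 38
y1 = 35^(-1) mod 38 = 25
y2 = 38^(-1) mod 35 = 12
x = (11×35×25 + 25×38×12) mod 1330 = 1075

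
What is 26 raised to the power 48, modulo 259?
1

Repeated squaring. Binary of 48 = 110000.
26^1 ≡ 26 (mod 259); 26^2 ≡ 158 (mod 259); 26^4 ≡ 100 (mod 259); 26^8 ≡ 158 (mod 259); 26^16 ≡ 100 (mod 259); 26^32 ≡ 158 (mod 259)
26^48 = 26^16 × 26^32 ≡ 1 (mod 259)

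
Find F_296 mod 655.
282

Matrix identity: Q^n = [[F_(n+1), F_n], [F_n, F_(n-1)]] with Q = [[1,1],[1,0]].
n = 296 = 100101000₂. Square-and-multiply, entries mod 655:
Q^1 = [[1,1],[1,0]]
Q^2 = (Q^1)² = [[2,1],[1,1]]
Q^4 = (Q^2)² = [[5,3],[3,2]]
Q^9 = (Q^4)²·Q = [[55,34],[34,21]]
Q^18 = (Q^9)² = [[251,619],[619,287]]
Q^37 = (Q^18)²·Q = [[389,107],[107,282]]
Q^74 = (Q^37)² = [[330,402],[402,583]]
Q^148 = (Q^74)² = [[644,226],[226,418]]
Q^296 = (Q^148)² = [[107,282],[282,480]]
F_296 mod 655 = Q^296[0][1] = 282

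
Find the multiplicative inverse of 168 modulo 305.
187

gcd(168, 305) = 1, so the inverse exists.
Extended Euclidean algorithm on (305, 168):
305 = 1 × 168 + 137  ⟹  137 = (1)·305 + (-1)·168
168 = 1 × 137 + 31  ⟹  31 = (-1)·305 + (2)·168
137 = 4 × 31 + 13  ⟹  13 = (5)·305 + (-9)·168
31 = 2 × 13 + 5  ⟹  5 = (-11)·305 + (20)·168
13 = 2 × 5 + 3  ⟹  3 = (27)·305 + (-49)·168
5 = 1 × 3 + 2  ⟹  2 = (-38)·305 + (69)·168
3 = 1 × 2 + 1  ⟹  1 = (65)·305 + (-118)·168
So (-118)·168 ≡ 1 (mod 305), i.e. 168^(-1) ≡ -118 ≡ 187 (mod 305).
Check: 168 × 187 = 31416 ≡ 1 (mod 305)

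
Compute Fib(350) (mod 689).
182

Matrix identity: Q^n = [[F_(n+1), F_n], [F_n, F_(n-1)]] with Q = [[1,1],[1,0]].
n = 350 = 101011110₂. Square-and-multiply, entries mod 689:
Q^1 = [[1,1],[1,0]]
Q^2 = (Q^1)² = [[2,1],[1,1]]
Q^5 = (Q^2)²·Q = [[8,5],[5,3]]
Q^10 = (Q^5)² = [[89,55],[55,34]]
Q^21 = (Q^10)²·Q = [[486,611],[611,564]]
Q^43 = (Q^21)²·Q = [[532,441],[441,91]]
Q^87 = (Q^43)²·Q = [[549,28],[28,521]]
Q^175 = (Q^87)²·Q = [[47,403],[403,333]]
Q^350 = (Q^175)² = [[636,182],[182,454]]
F_350 mod 689 = Q^350[0][1] = 182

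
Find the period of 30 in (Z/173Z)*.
172

173 is prime, so ord(30) divides φ(173) = 172.
Divisors of 172: 1, 2, 4, 43, 86, 172.
Repeated squaring: 30^1 ≡ 30, 30^2 ≡ 35, 30^4 ≡ 14, 30^8 ≡ 23, 30^16 ≡ 10, 30^32 ≡ 100, 30^64 ≡ 139, 30^128 ≡ 118 (mod 173).
Test 30^d mod 173 for each divisor d in increasing order:
30^1 ≡ 30
30^2 ≡ 35
30^4 ≡ 14
30^43 = 30^32·30^8·30^2·30^1 ≡ 93
30^86 = 30^64·30^16·30^4·30^2 ≡ 172
30^172 = 30^128·30^32·30^8·30^4 ≡ 1  ← first divisor giving 1
The order is 172.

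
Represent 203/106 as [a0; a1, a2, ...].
[1; 1, 10, 1, 3, 2]

Euclidean algorithm steps:
203 = 1 × 106 + 97
106 = 1 × 97 + 9
97 = 10 × 9 + 7
9 = 1 × 7 + 2
7 = 3 × 2 + 1
2 = 2 × 1 + 0
Continued fraction: [1; 1, 10, 1, 3, 2]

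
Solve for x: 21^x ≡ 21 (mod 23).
1

Baby-step giant-step with step n = ⌈√23⌉ = 5.
Baby steps 21^j mod 23 (j:value) for j=0..4: 0:1, 1:21, 2:4, 3:15, 4:16.
h = 21 is already in the table at j=1, so x = 1.
Check: 21^1 ≡ 21 (mod 23).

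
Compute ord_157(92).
52

157 is prime, so ord(92) divides φ(157) = 156.
Divisors of 156: 1, 2, 3, 4, 6, 12, 13, 26, 39, 52, 78, 156.
Repeated squaring: 92^1 ≡ 92, 92^2 ≡ 143, 92^4 ≡ 39, 92^8 ≡ 108, 92^16 ≡ 46, 92^32 ≡ 75, 92^64 ≡ 130, 92^128 ≡ 101 (mod 157).
Test 92^d mod 157 for each divisor d in increasing order:
92^1 ≡ 92
92^2 ≡ 143
92^3 = 92^2·92^1 ≡ 125
92^4 ≡ 39
92^6 = 92^4·92^2 ≡ 82
92^12 = 92^8·92^4 ≡ 130
92^13 = 92^8·92^4·92^1 ≡ 28
92^26 = 92^16·92^8·92^2 ≡ 156
92^39 = 92^32·92^4·92^2·92^1 ≡ 129
92^52 = 92^32·92^16·92^4 ≡ 1  ← first divisor giving 1
The order is 52.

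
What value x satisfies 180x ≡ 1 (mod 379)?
339

gcd(180, 379) = 1, so the inverse exists.
Extended Euclidean algorithm on (379, 180):
379 = 2 × 180 + 19  ⟹  19 = (1)·379 + (-2)·180
180 = 9 × 19 + 9  ⟹  9 = (-9)·379 + (19)·180
19 = 2 × 9 + 1  ⟹  1 = (19)·379 + (-40)·180
So (-40)·180 ≡ 1 (mod 379), i.e. 180^(-1) ≡ -40 ≡ 339 (mod 379).
Check: 180 × 339 = 61020 ≡ 1 (mod 379)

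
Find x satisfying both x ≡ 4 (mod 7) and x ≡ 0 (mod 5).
25

Using Chinese Remainder Theorem:
M = 7 × 5 = 35
M1 = 5, M2 = 7
y1 = 5^(-1) mod 7 = 3
y2 = 7^(-1) mod 5 = 3
x = (4×5×3 + 0×7×3) mod 35 = 25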